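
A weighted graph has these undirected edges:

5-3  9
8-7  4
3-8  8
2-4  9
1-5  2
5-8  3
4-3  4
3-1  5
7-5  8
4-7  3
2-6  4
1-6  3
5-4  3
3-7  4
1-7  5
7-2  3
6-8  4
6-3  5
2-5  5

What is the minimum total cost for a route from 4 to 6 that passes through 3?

9

Best 4 to 3: 4 → 3 costing 4
Best 3 to 6: 3 → 6 costing 5
Total via 3: 4 + 5 = 9.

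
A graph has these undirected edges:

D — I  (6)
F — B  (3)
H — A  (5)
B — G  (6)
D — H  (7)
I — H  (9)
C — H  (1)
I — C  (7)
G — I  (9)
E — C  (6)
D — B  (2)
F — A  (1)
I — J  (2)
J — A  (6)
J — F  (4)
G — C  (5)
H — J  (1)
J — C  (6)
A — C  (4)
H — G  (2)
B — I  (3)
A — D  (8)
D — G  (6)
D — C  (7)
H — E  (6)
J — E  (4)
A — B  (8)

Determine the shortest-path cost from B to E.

Running Dijkstra from B:
B: 0
D: 2  (via B)
F: 3  (via B)
I: 3  (via B)
A: 4  (via F)
J: 5  (via I)
G: 6  (via B)
H: 6  (via J)
C: 7  (via H)
E: 9  (via J)
Shortest route: B–I–J–E = 9.

9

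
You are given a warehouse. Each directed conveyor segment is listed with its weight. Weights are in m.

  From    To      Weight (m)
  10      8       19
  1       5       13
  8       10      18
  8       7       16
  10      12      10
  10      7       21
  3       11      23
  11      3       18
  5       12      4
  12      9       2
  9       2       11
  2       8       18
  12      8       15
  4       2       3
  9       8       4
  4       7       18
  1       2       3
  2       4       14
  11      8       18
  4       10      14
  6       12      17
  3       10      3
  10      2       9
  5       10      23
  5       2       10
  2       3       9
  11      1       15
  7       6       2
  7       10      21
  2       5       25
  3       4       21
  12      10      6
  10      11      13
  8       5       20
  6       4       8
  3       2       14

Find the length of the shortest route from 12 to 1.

Candidate routes:
12 → 9 → 2 → 3 → 10 → 11 → 1: 2+11+9+3+13+15 = 53
12 → 10 → 11 → 1: 6+13+15 = 34
12 → 9 → 8 → 10 → 11 → 1: 2+4+18+13+15 = 52
Cheapest is 12 → 10 → 11 → 1 at 34 m.

34 m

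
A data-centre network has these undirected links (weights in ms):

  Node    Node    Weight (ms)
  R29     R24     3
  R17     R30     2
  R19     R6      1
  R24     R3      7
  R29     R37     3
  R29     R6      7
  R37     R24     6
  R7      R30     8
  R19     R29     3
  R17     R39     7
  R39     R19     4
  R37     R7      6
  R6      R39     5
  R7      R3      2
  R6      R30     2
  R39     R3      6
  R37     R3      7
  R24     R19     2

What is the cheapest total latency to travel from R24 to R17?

7 ms

Candidate routes:
R24 - R19 - R6 - R30 - R17: 2+1+2+2 = 7
R24 - R29 - R19 - R6 - R30 - R17: 3+3+1+2+2 = 11
The minimum is 7 ms via R24 - R19 - R6 - R30 - R17.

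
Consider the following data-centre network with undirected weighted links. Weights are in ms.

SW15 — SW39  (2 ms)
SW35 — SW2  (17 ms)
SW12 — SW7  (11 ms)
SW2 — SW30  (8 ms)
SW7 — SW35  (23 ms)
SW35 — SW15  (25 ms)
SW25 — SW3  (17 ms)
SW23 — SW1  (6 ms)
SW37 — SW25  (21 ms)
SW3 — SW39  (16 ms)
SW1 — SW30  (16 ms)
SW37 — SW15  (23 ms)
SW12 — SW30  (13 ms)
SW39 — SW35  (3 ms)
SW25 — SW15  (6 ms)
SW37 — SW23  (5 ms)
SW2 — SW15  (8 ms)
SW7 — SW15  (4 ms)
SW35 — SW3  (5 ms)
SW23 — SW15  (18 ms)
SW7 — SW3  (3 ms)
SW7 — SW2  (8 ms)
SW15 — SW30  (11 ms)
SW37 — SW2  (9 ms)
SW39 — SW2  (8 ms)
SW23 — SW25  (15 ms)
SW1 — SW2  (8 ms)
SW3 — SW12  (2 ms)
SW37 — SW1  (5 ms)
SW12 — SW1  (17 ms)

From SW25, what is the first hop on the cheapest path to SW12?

Enumerating some paths:
SW25 - SW15 - SW7 - SW12: 6+4+11 = 21
SW25 - SW15 - SW7 - SW3 - SW12: 6+4+3+2 = 15
SW25 - SW3 - SW12: 17+2 = 19
SW25 - SW15 - SW39 - SW35 - SW3 - SW12: 6+2+3+5+2 = 18
Cheapest is SW25 - SW15 - SW7 - SW3 - SW12 at 15 ms.
So from SW25 the first move is to SW15.

SW15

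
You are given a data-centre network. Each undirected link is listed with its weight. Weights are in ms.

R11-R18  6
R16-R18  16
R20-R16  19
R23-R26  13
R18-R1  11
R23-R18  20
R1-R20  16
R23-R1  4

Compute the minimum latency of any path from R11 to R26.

34 ms

Running Dijkstra from R11:
R11: 0
R18: 6  (via R11)
R1: 17  (via R18)
R23: 21  (via R1)
R16: 22  (via R18)
R20: 33  (via R1)
R26: 34  (via R23)
Shortest route: R11–R18–R1–R23–R26 = 34 ms.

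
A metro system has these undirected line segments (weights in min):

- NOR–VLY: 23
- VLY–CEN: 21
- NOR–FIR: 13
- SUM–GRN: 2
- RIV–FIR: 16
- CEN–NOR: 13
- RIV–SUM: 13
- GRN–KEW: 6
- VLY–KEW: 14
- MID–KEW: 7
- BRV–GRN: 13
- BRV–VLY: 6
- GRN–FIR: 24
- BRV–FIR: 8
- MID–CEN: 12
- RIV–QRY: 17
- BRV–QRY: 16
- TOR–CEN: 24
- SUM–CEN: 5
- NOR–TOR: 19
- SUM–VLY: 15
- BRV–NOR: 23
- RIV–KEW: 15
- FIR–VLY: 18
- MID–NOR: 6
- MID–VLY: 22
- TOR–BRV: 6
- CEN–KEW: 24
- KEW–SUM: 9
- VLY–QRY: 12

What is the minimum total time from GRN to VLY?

17 min

Enumerating some paths:
GRN - SUM - VLY: 2+15 = 17
GRN - BRV - VLY: 13+6 = 19
GRN - KEW - VLY: 6+14 = 20
The minimum is 17 min via GRN - SUM - VLY.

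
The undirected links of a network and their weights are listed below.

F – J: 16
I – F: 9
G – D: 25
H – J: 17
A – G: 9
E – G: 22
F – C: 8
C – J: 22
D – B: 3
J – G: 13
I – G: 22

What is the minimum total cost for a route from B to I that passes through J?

Shortest B→J: B → D → G → J = 41
Best J to I: J → F → I costing 25
Total via J: 41 + 25 = 66.

66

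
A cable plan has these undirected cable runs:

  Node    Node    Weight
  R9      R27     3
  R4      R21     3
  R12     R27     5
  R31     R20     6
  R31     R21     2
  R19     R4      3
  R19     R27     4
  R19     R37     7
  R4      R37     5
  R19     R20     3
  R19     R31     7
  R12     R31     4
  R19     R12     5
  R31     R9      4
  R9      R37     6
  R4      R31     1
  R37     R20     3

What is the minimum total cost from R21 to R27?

9

Shortest distances from R21:
R21: 0
R31: 2  (via R21)
R4: 3  (via R21)
R9: 6  (via R31)
R19: 6  (via R4)
R12: 6  (via R31)
R20: 8  (via R31)
R37: 8  (via R4)
R27: 9  (via R9)
Shortest route: R21–R31–R9–R27 = 9.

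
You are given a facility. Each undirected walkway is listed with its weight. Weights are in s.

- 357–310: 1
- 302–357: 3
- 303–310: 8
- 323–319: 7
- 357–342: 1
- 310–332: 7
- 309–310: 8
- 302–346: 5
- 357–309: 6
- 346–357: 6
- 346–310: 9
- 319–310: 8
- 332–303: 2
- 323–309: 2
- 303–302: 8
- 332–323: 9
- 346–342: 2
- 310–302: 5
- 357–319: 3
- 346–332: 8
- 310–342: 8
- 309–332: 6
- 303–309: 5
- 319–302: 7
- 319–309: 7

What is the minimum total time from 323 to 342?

Enumerating some paths:
323–319–357–342: 7+3+1 = 11
323–309–357–342: 2+6+1 = 9
323–309–319–357–342: 2+7+3+1 = 13
323–309–310–357–342: 2+8+1+1 = 12
Cheapest is 323–309–357–342 at 9 s.

9 s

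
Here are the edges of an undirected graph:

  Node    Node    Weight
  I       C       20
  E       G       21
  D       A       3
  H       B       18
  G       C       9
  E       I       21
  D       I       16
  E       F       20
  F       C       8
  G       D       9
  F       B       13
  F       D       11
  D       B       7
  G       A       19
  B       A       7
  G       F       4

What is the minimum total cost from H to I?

41

Running Dijkstra from H:
H: 0
B: 18  (via H)
A: 25  (via B)
D: 25  (via B)
F: 31  (via B)
G: 34  (via D)
C: 39  (via F)
I: 41  (via D)
Shortest route: H → B → D → I = 41.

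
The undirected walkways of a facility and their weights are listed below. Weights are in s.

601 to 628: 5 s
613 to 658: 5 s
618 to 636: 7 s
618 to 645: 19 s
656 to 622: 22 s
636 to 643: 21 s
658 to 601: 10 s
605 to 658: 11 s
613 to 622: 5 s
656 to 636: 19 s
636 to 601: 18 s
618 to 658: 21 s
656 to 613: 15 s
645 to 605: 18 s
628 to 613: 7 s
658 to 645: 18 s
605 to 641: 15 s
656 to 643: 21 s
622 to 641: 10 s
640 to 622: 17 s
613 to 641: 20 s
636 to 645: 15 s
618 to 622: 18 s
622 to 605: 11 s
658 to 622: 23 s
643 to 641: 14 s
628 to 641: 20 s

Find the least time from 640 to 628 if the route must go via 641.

47 s

Shortest 640→641: 640 → 622 → 641 = 27
Best 641 to 628: 641 → 628 costing 20
Total via 641: 27 + 20 = 47 s.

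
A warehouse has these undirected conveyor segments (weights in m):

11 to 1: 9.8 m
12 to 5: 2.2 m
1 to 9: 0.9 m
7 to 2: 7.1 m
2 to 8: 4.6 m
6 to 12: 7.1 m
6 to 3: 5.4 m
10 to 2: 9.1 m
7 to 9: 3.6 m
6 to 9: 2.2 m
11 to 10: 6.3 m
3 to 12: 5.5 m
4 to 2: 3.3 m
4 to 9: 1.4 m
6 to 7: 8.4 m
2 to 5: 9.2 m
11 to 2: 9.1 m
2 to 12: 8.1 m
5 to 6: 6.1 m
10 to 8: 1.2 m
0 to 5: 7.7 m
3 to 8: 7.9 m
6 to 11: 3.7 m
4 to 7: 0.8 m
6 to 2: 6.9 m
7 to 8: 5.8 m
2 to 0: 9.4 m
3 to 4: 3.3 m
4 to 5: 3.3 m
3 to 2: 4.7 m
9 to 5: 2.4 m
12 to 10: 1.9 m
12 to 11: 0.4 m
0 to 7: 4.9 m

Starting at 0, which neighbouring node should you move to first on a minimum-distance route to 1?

7

Enumerating some paths:
0 - 7 - 9 - 1: 4.9+3.6+0.9 = 9.4
0 - 5 - 9 - 1: 7.7+2.4+0.9 = 11
0 - 7 - 4 - 9 - 1: 4.9+0.8+1.4+0.9 = 8
0 - 7 - 4 - 5 - 9 - 1: 4.9+0.8+3.3+2.4+0.9 = 12.3
The minimum is 8 m via 0 - 7 - 4 - 9 - 1.
So from 0 the first move is to 7.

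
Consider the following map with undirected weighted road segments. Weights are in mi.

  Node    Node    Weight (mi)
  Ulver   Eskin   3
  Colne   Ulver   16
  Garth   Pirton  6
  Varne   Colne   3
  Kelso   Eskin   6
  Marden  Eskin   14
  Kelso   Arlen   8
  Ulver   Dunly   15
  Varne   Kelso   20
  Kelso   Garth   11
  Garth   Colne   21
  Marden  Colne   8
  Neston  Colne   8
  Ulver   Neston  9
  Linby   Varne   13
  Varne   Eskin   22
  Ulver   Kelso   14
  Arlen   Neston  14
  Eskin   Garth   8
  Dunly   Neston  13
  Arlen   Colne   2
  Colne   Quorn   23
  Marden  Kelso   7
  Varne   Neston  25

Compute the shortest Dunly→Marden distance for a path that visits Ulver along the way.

31 mi

Shortest Dunly→Ulver: Dunly → Ulver = 15
Shortest Ulver→Marden: Ulver → Eskin → Kelso → Marden = 16
Total via Ulver: 15 + 16 = 31 mi.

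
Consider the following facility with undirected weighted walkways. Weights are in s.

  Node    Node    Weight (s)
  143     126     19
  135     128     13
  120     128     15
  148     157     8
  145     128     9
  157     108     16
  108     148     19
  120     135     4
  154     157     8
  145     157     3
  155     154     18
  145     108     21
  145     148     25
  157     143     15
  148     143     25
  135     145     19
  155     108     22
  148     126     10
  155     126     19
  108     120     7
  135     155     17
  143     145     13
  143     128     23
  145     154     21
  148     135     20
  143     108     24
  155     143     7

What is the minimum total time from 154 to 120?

31 s

Running Dijkstra from 154:
154: 0
157: 8  (via 154)
145: 11  (via 157)
148: 16  (via 157)
155: 18  (via 154)
128: 20  (via 145)
143: 23  (via 157)
108: 24  (via 157)
126: 26  (via 148)
135: 30  (via 145)
120: 31  (via 108)
Shortest route: 154 → 157 → 108 → 120 = 31 s.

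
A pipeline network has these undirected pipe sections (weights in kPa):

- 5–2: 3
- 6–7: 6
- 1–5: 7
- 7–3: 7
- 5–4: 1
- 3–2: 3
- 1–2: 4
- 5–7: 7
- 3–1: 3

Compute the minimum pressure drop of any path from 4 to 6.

Settle nodes by increasing distance from 4:
4: 0
5: 1  (via 4)
2: 4  (via 5)
3: 7  (via 2)
1: 8  (via 5)
7: 8  (via 5)
6: 14  (via 7)
Shortest route: 4 → 5 → 7 → 6 = 14 kPa.

14 kPa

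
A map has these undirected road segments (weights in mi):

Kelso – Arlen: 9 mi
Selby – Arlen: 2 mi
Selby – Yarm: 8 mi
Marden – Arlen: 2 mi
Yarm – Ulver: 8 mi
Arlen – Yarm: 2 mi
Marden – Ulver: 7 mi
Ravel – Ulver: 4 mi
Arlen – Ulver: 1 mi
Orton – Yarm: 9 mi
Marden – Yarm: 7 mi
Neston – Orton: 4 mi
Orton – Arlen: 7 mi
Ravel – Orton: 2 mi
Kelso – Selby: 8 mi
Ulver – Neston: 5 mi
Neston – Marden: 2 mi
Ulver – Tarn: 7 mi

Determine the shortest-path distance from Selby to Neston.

Settle nodes by increasing distance from Selby:
Selby: 0
Arlen: 2  (via Selby)
Ulver: 3  (via Arlen)
Marden: 4  (via Arlen)
Yarm: 4  (via Arlen)
Neston: 6  (via Marden)
Shortest route: Selby–Arlen–Marden–Neston = 6 mi.

6 mi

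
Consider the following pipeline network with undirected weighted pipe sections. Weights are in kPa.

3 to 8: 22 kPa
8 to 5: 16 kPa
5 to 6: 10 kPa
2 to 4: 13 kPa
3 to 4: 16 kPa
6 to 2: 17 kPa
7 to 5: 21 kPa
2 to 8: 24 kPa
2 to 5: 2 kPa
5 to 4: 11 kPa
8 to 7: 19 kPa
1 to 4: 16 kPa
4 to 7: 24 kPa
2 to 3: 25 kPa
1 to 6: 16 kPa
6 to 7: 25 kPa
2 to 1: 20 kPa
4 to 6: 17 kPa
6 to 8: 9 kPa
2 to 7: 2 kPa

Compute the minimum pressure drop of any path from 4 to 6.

17 kPa

Running Dijkstra from 4:
4: 0
5: 11  (via 4)
2: 13  (via 4)
7: 15  (via 2)
1: 16  (via 4)
3: 16  (via 4)
6: 17  (via 4)
Shortest route: 4–6 = 17 kPa.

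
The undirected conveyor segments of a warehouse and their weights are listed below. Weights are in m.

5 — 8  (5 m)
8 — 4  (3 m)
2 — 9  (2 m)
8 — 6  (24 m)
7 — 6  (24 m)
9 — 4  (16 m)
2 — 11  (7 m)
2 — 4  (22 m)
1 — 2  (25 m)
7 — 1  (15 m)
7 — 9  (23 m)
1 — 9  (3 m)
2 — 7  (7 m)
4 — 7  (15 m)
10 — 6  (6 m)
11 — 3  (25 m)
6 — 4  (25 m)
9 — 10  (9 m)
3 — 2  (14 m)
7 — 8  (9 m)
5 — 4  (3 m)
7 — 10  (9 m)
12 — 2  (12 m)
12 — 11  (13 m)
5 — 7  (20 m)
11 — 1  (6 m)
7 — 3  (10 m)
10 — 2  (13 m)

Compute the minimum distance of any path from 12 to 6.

Compare a few routes:
12 - 2 - 10 - 6: 12+13+6 = 31
12 - 2 - 9 - 10 - 6: 12+2+9+6 = 29
The minimum is 29 m via 12 - 2 - 9 - 10 - 6.

29 m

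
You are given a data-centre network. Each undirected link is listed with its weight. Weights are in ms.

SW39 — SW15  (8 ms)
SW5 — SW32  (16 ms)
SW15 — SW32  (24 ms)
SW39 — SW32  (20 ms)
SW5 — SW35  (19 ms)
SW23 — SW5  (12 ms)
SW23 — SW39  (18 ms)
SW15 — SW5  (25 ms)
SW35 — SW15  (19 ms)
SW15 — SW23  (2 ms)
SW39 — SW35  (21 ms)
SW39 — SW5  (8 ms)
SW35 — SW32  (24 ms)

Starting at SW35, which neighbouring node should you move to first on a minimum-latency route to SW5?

SW5

Candidate routes:
SW35–SW15–SW23–SW5: 19+2+12 = 33
SW35–SW15–SW39–SW5: 19+8+8 = 35
SW35–SW39–SW5: 21+8 = 29
SW35–SW5: 19 = 19
Cheapest is SW35–SW5 at 19 ms.
So from SW35 the first move is to SW5.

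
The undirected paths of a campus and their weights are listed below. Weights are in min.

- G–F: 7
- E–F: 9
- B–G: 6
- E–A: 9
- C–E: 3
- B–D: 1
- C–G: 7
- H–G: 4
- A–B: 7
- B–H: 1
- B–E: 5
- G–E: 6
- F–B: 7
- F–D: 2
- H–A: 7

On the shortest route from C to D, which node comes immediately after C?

E

Enumerating some paths:
C–G–H–B–D: 7+4+1+1 = 13
C–G–B–D: 7+6+1 = 14
C–E–F–D: 3+9+2 = 14
C–E–B–D: 3+5+1 = 9
The minimum is 9 min via C–E–B–D.
So from C the first move is to E.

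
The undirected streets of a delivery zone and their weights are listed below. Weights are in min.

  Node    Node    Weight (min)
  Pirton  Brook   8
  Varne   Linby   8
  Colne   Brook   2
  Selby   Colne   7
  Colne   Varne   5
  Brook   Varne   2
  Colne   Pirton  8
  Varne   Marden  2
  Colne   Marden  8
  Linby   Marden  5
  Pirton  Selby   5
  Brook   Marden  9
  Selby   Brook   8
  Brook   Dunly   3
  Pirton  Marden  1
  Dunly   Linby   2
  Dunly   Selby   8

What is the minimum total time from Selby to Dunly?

Candidate routes:
Selby - Colne - Brook - Dunly: 7+2+3 = 12
Selby - Dunly: 8 = 8
Selby - Brook - Dunly: 8+3 = 11
The minimum is 8 min via Selby - Dunly.

8 min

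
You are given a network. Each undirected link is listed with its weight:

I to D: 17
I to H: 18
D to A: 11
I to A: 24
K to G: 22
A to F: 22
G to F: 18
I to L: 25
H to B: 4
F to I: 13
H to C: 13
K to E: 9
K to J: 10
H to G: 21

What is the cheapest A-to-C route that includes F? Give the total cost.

66

Best A to F: A → F costing 22
Shortest F→C: F → I → H → C = 44
Total via F: 22 + 44 = 66.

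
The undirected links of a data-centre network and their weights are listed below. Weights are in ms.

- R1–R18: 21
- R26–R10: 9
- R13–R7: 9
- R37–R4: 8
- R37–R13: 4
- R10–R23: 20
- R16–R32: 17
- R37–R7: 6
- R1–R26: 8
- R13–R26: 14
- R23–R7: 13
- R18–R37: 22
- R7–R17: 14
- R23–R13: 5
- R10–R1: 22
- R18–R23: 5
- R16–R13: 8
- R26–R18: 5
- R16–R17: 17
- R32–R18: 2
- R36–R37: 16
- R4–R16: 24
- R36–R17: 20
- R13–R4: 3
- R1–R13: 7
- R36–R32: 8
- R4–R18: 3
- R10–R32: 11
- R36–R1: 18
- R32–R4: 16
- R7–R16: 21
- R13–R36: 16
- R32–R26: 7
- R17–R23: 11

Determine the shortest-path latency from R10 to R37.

Settle nodes by increasing distance from R10:
R10: 0
R26: 9  (via R10)
R32: 11  (via R10)
R18: 13  (via R32)
R4: 16  (via R18)
R1: 17  (via R26)
R23: 18  (via R18)
R36: 19  (via R32)
R13: 19  (via R4)
R37: 23  (via R13)
Shortest route: R10 → R32 → R18 → R4 → R13 → R37 = 23 ms.

23 ms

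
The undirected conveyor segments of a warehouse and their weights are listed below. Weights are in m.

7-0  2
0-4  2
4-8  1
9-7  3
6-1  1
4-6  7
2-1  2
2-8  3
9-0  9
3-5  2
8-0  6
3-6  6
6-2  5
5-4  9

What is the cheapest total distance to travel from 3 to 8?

Running Dijkstra from 3:
3: 0
5: 2  (via 3)
6: 6  (via 3)
1: 7  (via 6)
2: 9  (via 1)
4: 11  (via 5)
8: 12  (via 2)
Shortest route: 3 → 6 → 1 → 2 → 8 = 12 m.

12 m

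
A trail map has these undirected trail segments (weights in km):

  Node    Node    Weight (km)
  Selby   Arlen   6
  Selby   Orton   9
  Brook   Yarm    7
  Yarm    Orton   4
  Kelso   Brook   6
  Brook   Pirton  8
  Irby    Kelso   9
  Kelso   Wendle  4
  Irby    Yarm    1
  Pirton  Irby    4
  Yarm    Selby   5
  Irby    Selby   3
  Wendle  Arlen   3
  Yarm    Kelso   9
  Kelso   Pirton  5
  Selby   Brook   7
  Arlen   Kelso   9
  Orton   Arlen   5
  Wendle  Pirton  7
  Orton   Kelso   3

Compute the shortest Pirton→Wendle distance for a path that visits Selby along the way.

16 km

Best Pirton to Selby: Pirton–Irby–Selby costing 7
Best Selby to Wendle: Selby–Arlen–Wendle costing 9
Total via Selby: 7 + 9 = 16 km.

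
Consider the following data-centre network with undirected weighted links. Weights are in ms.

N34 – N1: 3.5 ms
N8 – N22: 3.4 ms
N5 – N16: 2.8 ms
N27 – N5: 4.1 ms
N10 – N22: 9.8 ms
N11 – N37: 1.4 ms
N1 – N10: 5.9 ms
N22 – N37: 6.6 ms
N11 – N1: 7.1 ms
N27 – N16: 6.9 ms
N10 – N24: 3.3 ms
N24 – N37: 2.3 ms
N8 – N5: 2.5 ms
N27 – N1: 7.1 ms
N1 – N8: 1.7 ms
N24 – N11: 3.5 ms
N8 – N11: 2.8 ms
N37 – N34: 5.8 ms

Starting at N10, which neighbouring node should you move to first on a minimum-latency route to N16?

Compare a few routes:
N10 - N22 - N8 - N5 - N16: 9.8+3.4+2.5+2.8 = 18.5
N10 - N1 - N8 - N5 - N16: 5.9+1.7+2.5+2.8 = 12.9
N10 - N24 - N37 - N11 - N8 - N5 - N16: 3.3+2.3+1.4+2.8+2.5+2.8 = 15.1
N10 - N24 - N11 - N8 - N5 - N16: 3.3+3.5+2.8+2.5+2.8 = 14.9
The minimum is 12.9 ms via N10 - N1 - N8 - N5 - N16.
So from N10 the first move is to N1.

N1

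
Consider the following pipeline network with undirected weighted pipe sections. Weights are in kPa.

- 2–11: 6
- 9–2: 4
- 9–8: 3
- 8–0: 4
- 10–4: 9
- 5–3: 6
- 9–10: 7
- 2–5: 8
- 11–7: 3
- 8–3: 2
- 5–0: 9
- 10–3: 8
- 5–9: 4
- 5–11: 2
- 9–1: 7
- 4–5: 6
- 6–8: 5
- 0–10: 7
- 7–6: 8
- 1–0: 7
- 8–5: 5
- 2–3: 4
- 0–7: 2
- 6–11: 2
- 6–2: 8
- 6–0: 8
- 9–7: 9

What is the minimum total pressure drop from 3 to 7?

Compare a few routes:
3–8–0–7: 2+4+2 = 8
3–5–11–7: 6+2+3 = 11
3–8–6–11–7: 2+5+2+3 = 12
3–8–5–11–7: 2+5+2+3 = 12
Cheapest is 3–8–0–7 at 8 kPa.

8 kPa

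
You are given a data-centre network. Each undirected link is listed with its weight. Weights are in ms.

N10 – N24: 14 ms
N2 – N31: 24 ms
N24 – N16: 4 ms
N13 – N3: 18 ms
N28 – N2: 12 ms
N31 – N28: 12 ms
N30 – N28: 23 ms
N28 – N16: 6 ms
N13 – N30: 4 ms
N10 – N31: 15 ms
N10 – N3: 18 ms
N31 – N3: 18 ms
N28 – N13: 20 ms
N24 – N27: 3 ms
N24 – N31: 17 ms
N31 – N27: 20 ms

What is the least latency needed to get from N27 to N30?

Candidate routes:
N27 → N24 → N16 → N28 → N13 → N30: 3+4+6+20+4 = 37
N27 → N24 → N16 → N28 → N30: 3+4+6+23 = 36
The minimum is 36 ms via N27 → N24 → N16 → N28 → N30.

36 ms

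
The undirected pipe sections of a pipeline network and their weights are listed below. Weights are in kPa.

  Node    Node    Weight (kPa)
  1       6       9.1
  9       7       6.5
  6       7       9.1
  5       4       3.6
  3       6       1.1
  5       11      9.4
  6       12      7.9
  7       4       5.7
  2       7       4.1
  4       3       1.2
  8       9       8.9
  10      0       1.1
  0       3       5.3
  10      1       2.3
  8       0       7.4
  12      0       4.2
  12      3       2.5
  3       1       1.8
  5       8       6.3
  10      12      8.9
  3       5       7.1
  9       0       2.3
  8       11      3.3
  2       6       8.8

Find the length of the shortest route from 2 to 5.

13.4 kPa

Shortest distances from 2:
2: 0
7: 4.1  (via 2)
6: 8.8  (via 2)
4: 9.8  (via 7)
3: 9.9  (via 6)
9: 10.6  (via 7)
1: 11.7  (via 3)
12: 12.4  (via 3)
0: 12.9  (via 9)
5: 13.4  (via 4)
Shortest route: 2 → 7 → 4 → 5 = 13.4 kPa.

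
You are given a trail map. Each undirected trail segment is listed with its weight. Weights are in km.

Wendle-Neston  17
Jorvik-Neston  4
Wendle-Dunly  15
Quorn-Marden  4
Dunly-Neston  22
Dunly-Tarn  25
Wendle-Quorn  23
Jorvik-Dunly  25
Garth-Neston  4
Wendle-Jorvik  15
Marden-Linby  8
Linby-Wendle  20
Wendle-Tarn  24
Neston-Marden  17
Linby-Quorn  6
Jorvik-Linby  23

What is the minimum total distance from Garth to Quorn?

25 km

Candidate routes:
Garth → Neston → Marden → Linby → Quorn: 4+17+8+6 = 35
Garth → Neston → Marden → Quorn: 4+17+4 = 25
The minimum is 25 km via Garth → Neston → Marden → Quorn.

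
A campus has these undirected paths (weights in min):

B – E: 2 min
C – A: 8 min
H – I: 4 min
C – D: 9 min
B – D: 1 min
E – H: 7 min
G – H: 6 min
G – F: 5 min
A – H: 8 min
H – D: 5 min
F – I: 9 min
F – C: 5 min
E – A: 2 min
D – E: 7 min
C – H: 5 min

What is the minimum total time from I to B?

Settle nodes by increasing distance from I:
I: 0
H: 4  (via I)
C: 9  (via H)
D: 9  (via H)
F: 9  (via I)
B: 10  (via D)
Shortest route: I → H → D → B = 10 min.

10 min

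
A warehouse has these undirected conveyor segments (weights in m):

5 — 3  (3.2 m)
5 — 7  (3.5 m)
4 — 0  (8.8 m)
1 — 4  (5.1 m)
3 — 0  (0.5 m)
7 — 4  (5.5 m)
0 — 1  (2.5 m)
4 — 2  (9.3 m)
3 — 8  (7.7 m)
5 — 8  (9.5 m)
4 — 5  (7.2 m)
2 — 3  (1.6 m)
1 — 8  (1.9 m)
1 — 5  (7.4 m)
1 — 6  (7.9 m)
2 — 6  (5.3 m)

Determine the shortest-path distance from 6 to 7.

13.6 m

Shortest distances from 6:
6: 0
2: 5.3  (via 6)
3: 6.9  (via 2)
0: 7.4  (via 3)
1: 7.9  (via 6)
8: 9.8  (via 1)
5: 10.1  (via 3)
4: 13  (via 1)
7: 13.6  (via 5)
Shortest route: 6 → 2 → 3 → 5 → 7 = 13.6 m.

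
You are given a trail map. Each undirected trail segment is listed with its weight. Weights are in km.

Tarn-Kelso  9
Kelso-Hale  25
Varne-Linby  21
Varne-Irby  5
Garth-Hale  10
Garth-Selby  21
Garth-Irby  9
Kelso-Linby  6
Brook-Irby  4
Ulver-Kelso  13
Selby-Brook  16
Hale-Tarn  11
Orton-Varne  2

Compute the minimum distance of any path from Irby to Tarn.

30 km

Compare a few routes:
Irby–Varne–Linby–Kelso–Tarn: 5+21+6+9 = 41
Irby–Garth–Hale–Tarn: 9+10+11 = 30
Cheapest is Irby–Garth–Hale–Tarn at 30 km.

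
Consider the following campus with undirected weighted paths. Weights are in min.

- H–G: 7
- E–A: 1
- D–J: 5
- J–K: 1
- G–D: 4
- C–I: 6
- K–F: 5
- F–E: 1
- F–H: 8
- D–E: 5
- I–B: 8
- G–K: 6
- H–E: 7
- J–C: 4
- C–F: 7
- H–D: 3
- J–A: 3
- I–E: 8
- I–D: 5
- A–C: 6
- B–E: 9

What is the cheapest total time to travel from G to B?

Settle nodes by increasing distance from G:
G: 0
D: 4  (via G)
K: 6  (via G)
H: 7  (via G)
J: 7  (via K)
E: 9  (via D)
I: 9  (via D)
A: 10  (via J)
F: 10  (via E)
C: 11  (via J)
B: 17  (via I)
Shortest route: G → D → I → B = 17 min.

17 min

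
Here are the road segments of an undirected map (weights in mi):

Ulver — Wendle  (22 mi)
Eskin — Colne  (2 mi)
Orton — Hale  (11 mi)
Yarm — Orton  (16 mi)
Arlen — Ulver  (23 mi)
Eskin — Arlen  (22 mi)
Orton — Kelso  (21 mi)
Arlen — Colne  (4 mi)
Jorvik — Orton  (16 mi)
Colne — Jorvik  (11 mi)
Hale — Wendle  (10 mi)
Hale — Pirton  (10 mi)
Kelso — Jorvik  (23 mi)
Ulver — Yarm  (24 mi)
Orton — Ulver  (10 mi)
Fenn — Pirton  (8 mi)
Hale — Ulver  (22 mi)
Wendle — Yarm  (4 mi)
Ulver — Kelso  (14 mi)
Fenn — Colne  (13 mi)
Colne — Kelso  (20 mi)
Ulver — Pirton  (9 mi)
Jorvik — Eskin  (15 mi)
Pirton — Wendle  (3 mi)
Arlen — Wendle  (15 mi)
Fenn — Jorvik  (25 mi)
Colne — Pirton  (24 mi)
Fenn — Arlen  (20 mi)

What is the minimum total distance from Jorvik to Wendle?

30 mi

Candidate routes:
Jorvik - Orton - Yarm - Wendle: 16+16+4 = 36
Jorvik - Eskin - Colne - Arlen - Wendle: 15+2+4+15 = 36
Jorvik - Colne - Arlen - Wendle: 11+4+15 = 30
Jorvik - Colne - Fenn - Pirton - Wendle: 11+13+8+3 = 35
The minimum is 30 mi via Jorvik - Colne - Arlen - Wendle.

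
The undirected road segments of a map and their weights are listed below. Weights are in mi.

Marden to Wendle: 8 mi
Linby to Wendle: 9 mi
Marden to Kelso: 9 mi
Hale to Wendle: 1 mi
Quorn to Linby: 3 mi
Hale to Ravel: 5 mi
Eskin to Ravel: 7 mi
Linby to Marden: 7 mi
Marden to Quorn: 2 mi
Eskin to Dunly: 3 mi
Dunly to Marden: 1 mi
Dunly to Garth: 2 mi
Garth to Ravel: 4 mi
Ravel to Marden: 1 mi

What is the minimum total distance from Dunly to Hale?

7 mi

Candidate routes:
Dunly–Marden–Ravel–Hale: 1+1+5 = 7
Dunly–Garth–Ravel–Hale: 2+4+5 = 11
Dunly–Eskin–Ravel–Hale: 3+7+5 = 15
Dunly–Marden–Wendle–Hale: 1+8+1 = 10
Cheapest is Dunly–Marden–Ravel–Hale at 7 mi.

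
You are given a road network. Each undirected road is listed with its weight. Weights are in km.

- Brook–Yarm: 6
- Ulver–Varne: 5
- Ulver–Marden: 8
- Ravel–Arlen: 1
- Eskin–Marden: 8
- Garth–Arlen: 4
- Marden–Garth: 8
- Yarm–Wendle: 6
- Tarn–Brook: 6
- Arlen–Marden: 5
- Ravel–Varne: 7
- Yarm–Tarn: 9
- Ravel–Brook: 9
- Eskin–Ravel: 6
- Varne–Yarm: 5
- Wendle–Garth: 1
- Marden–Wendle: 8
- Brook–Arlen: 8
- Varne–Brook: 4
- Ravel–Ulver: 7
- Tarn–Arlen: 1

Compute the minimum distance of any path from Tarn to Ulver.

9 km

Shortest distances from Tarn:
Tarn: 0
Arlen: 1  (via Tarn)
Ravel: 2  (via Arlen)
Garth: 5  (via Arlen)
Marden: 6  (via Arlen)
Wendle: 6  (via Garth)
Brook: 6  (via Tarn)
Eskin: 8  (via Ravel)
Varne: 9  (via Ravel)
Ulver: 9  (via Ravel)
Shortest route: Tarn → Arlen → Ravel → Ulver = 9 km.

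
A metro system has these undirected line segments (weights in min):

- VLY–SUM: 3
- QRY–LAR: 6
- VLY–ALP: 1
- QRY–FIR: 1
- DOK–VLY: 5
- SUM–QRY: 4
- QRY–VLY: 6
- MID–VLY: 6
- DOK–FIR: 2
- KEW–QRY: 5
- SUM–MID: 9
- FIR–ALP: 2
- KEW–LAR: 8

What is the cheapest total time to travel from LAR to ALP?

Running Dijkstra from LAR:
LAR: 0
QRY: 6  (via LAR)
FIR: 7  (via QRY)
KEW: 8  (via LAR)
ALP: 9  (via FIR)
Shortest route: LAR → QRY → FIR → ALP = 9 min.

9 min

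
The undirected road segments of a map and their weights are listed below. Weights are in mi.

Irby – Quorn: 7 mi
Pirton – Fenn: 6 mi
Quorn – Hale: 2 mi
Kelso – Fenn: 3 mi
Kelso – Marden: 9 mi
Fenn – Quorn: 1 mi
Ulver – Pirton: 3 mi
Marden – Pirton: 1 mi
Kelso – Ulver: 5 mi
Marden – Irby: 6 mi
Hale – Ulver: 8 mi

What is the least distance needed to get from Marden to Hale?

Enumerating some paths:
Marden - Pirton - Ulver - Hale: 1+3+8 = 12
Marden - Pirton - Fenn - Quorn - Hale: 1+6+1+2 = 10
Marden - Pirton - Ulver - Kelso - Fenn - Quorn - Hale: 1+3+5+3+1+2 = 15
The minimum is 10 mi via Marden - Pirton - Fenn - Quorn - Hale.

10 mi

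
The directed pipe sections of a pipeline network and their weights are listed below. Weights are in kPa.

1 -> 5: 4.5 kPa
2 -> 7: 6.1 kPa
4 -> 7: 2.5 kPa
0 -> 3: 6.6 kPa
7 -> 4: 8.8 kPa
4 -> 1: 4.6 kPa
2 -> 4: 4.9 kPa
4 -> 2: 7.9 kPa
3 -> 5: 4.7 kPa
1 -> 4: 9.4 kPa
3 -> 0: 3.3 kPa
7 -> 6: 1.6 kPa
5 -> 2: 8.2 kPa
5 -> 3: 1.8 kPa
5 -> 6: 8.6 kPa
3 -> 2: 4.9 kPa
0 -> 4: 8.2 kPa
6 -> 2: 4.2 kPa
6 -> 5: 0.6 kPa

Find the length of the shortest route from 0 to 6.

Candidate routes:
0 → 3 → 2 → 7 → 6: 6.6+4.9+6.1+1.6 = 19.2
0 → 4 → 7 → 6: 8.2+2.5+1.6 = 12.3
The minimum is 12.3 kPa via 0 → 4 → 7 → 6.

12.3 kPa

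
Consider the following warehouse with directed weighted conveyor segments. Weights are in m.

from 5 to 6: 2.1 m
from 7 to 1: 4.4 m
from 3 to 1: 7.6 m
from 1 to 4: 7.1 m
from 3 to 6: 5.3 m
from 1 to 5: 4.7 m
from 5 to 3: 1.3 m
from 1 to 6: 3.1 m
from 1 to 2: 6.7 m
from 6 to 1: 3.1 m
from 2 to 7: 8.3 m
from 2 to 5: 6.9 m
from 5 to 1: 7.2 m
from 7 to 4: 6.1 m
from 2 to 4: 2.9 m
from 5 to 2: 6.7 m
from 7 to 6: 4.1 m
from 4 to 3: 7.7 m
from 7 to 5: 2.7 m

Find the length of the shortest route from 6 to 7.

18.1 m

Shortest distances from 6:
6: 0
1: 3.1  (via 6)
5: 7.8  (via 1)
3: 9.1  (via 5)
2: 9.8  (via 1)
4: 10.2  (via 1)
7: 18.1  (via 2)
Shortest route: 6 → 1 → 2 → 7 = 18.1 m.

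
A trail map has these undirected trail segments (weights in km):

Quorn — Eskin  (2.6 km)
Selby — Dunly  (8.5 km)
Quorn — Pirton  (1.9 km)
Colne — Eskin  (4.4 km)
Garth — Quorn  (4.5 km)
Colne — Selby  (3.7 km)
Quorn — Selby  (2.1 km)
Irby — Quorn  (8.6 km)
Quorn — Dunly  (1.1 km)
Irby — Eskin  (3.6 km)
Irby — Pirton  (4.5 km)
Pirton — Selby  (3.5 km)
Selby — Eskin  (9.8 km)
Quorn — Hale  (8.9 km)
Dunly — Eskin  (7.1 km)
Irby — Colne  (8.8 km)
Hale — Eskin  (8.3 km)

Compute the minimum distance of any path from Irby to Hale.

Enumerating some paths:
Irby - Eskin - Quorn - Hale: 3.6+2.6+8.9 = 15.1
Irby - Eskin - Hale: 3.6+8.3 = 11.9
The minimum is 11.9 km via Irby - Eskin - Hale.

11.9 km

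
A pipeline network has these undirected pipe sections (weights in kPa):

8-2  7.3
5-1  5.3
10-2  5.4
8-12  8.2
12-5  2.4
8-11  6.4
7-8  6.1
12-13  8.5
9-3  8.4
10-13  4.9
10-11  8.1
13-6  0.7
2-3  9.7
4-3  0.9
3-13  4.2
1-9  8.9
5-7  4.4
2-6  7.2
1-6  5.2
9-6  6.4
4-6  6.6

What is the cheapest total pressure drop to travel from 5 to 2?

Compare a few routes:
5–7–8–2: 4.4+6.1+7.3 = 17.8
5–1–6–2: 5.3+5.2+7.2 = 17.7
5–12–13–6–2: 2.4+8.5+0.7+7.2 = 18.8
5–12–8–2: 2.4+8.2+7.3 = 17.9
Cheapest is 5–1–6–2 at 17.7 kPa.

17.7 kPa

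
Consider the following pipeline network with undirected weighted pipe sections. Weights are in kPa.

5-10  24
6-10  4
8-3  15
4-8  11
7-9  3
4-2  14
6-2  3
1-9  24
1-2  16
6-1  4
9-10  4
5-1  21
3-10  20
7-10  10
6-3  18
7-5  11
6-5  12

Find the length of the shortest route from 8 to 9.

Shortest distances from 8:
8: 0
4: 11  (via 8)
3: 15  (via 8)
2: 25  (via 4)
6: 28  (via 2)
1: 32  (via 6)
10: 32  (via 6)
9: 36  (via 10)
Shortest route: 8–4–2–6–10–9 = 36 kPa.

36 kPa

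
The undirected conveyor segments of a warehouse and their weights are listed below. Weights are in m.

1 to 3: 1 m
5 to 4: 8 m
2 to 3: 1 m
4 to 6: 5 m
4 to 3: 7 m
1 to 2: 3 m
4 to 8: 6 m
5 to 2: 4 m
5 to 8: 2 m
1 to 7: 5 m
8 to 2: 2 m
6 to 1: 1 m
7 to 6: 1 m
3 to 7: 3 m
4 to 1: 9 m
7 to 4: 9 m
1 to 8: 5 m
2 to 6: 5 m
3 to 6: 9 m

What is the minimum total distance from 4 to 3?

7 m

Enumerating some paths:
4 → 6 → 1 → 2 → 3: 5+1+3+1 = 10
4 → 6 → 7 → 3: 5+1+3 = 9
4 → 3: 7 = 7
4 → 8 → 2 → 3: 6+2+1 = 9
The minimum is 7 m via 4 → 3.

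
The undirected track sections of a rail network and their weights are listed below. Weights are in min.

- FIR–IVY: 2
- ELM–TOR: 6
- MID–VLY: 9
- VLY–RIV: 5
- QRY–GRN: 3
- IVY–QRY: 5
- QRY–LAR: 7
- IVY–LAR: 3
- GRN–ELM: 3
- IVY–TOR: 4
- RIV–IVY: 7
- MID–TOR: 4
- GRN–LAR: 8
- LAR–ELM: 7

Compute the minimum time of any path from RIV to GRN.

15 min

Shortest distances from RIV:
RIV: 0
VLY: 5  (via RIV)
IVY: 7  (via RIV)
FIR: 9  (via IVY)
LAR: 10  (via IVY)
TOR: 11  (via IVY)
QRY: 12  (via IVY)
MID: 14  (via VLY)
GRN: 15  (via QRY)
Shortest route: RIV → IVY → QRY → GRN = 15 min.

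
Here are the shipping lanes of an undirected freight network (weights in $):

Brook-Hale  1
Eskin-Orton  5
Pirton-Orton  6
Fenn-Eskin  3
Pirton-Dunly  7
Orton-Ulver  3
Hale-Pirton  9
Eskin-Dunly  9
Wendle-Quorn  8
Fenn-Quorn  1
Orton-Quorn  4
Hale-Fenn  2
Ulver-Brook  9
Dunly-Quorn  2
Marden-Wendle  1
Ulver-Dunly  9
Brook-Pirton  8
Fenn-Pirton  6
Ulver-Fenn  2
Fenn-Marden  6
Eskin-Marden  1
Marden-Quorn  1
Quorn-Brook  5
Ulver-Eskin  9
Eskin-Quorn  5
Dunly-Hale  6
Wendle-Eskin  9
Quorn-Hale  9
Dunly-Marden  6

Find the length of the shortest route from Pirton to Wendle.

$9

Settle nodes by increasing distance from Pirton:
Pirton: 0
Fenn: 6  (via Pirton)
Orton: 6  (via Pirton)
Dunly: 7  (via Pirton)
Quorn: 7  (via Fenn)
Hale: 8  (via Fenn)
Brook: 8  (via Pirton)
Ulver: 8  (via Fenn)
Marden: 8  (via Quorn)
Wendle: 9  (via Marden)
Shortest route: Pirton–Fenn–Quorn–Marden–Wendle = $9.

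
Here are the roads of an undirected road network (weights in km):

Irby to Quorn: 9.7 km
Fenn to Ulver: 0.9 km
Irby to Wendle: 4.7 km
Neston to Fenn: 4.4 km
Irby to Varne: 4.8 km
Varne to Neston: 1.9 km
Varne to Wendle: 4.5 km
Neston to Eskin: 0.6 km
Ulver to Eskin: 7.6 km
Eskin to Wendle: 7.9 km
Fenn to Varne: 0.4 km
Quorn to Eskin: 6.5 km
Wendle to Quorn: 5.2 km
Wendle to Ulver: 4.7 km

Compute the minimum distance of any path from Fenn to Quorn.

Running Dijkstra from Fenn:
Fenn: 0
Varne: 0.4  (via Fenn)
Ulver: 0.9  (via Fenn)
Neston: 2.3  (via Varne)
Eskin: 2.9  (via Neston)
Wendle: 4.9  (via Varne)
Irby: 5.2  (via Varne)
Quorn: 9.4  (via Eskin)
Shortest route: Fenn → Varne → Neston → Eskin → Quorn = 9.4 km.

9.4 km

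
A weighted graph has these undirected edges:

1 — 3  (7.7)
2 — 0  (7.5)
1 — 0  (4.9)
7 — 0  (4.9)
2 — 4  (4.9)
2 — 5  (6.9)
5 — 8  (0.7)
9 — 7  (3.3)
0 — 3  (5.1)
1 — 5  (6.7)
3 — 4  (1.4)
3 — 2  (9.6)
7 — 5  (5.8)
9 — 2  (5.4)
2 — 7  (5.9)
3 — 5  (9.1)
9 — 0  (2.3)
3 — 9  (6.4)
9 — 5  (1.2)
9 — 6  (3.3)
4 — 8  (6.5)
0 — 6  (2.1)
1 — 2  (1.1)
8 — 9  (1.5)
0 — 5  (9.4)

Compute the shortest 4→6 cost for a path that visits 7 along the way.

Best 4 to 7: 4 → 2 → 7 costing 10.8
Shortest 7→6: 7 → 9 → 6 = 6.6
Total via 7: 10.8 + 6.6 = 17.4.

17.4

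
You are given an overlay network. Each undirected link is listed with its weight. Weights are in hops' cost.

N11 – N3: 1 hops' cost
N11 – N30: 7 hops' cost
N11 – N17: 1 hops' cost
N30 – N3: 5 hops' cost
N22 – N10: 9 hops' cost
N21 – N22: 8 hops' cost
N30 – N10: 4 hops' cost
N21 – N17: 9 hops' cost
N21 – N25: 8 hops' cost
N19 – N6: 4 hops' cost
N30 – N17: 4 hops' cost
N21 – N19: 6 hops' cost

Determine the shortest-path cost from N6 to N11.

Running Dijkstra from N6:
N6: 0
N19: 4  (via N6)
N21: 10  (via N19)
N25: 18  (via N21)
N22: 18  (via N21)
N17: 19  (via N21)
N11: 20  (via N17)
Shortest route: N6 → N19 → N21 → N17 → N11 = 20 hops' cost.

20 hops' cost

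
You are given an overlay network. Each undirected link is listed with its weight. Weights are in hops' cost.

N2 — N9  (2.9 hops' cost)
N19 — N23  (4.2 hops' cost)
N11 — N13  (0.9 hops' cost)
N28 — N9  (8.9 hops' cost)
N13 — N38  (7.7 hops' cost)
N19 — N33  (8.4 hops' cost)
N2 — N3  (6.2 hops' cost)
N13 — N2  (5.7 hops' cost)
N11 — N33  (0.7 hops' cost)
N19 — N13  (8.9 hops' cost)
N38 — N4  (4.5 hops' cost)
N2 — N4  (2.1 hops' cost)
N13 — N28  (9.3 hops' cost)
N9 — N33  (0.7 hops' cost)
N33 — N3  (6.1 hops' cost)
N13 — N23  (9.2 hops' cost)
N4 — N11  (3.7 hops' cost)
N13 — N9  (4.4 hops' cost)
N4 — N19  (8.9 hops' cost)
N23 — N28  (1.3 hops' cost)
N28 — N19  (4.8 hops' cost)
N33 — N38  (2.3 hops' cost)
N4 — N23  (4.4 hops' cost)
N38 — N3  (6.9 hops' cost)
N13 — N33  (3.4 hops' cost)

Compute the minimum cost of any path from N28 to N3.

Enumerating some paths:
N28–N9–N33–N3: 8.9+0.7+6.1 = 15.7
N28–N23–N4–N2–N3: 1.3+4.4+2.1+6.2 = 14
Cheapest is N28–N23–N4–N2–N3 at 14 hops' cost.

14 hops' cost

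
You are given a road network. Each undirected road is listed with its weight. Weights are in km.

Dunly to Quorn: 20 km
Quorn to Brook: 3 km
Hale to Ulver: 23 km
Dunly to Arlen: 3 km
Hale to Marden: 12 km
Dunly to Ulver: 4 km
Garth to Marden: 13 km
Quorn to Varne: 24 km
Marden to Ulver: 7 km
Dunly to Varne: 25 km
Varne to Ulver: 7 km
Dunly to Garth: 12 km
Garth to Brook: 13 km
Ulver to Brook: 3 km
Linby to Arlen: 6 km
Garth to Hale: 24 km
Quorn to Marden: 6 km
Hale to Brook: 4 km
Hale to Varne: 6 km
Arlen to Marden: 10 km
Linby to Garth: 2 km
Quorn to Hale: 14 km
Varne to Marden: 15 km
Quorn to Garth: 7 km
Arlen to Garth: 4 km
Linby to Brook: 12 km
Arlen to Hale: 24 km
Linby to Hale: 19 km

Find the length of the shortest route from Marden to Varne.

Enumerating some paths:
Marden–Varne: 15 = 15
Marden–Ulver–Varne: 7+7 = 14
Marden–Hale–Varne: 12+6 = 18
Cheapest is Marden–Ulver–Varne at 14 km.

14 km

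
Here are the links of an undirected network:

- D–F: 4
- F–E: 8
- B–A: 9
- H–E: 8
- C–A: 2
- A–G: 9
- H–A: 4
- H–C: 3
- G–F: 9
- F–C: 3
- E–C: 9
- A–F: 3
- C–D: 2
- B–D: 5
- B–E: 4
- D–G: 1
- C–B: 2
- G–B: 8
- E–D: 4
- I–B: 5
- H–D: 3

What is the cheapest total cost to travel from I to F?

Candidate routes:
I - B - C - D - F: 5+2+2+4 = 13
I - B - C - F: 5+2+3 = 10
I - B - C - A - F: 5+2+2+3 = 12
The minimum is 10 via I - B - C - F.

10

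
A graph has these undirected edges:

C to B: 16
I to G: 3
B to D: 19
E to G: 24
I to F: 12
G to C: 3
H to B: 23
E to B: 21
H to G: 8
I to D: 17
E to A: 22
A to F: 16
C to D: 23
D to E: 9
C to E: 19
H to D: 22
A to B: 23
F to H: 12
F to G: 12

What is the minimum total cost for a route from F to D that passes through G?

32

Shortest F→G: F → G = 12
Shortest G→D: G → I → D = 20
Total via G: 12 + 20 = 32.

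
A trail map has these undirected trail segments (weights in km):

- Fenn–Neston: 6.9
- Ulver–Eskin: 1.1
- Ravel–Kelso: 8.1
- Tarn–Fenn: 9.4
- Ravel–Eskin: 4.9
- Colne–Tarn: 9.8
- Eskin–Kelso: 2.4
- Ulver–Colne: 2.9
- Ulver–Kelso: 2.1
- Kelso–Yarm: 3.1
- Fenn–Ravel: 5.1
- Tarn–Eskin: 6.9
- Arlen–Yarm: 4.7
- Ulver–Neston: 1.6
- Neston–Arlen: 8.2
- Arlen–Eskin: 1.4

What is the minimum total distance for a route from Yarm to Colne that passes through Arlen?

10.1 km

Shortest Yarm→Arlen: Yarm–Arlen = 4.7
Best Arlen to Colne: Arlen–Eskin–Ulver–Colne costing 5.4
Total via Arlen: 4.7 + 5.4 = 10.1 km.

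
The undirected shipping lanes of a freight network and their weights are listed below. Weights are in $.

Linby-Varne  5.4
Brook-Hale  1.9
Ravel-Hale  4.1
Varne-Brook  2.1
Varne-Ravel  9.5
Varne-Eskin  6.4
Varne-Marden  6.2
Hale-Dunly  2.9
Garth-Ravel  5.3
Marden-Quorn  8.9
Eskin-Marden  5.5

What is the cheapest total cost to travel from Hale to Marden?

$10.2

Compare a few routes:
Hale–Brook–Varne–Marden: 1.9+2.1+6.2 = 10.2
Hale–Ravel–Varne–Marden: 4.1+9.5+6.2 = 19.8
Hale–Brook–Varne–Eskin–Marden: 1.9+2.1+6.4+5.5 = 15.9
The minimum is $10.2 via Hale–Brook–Varne–Marden.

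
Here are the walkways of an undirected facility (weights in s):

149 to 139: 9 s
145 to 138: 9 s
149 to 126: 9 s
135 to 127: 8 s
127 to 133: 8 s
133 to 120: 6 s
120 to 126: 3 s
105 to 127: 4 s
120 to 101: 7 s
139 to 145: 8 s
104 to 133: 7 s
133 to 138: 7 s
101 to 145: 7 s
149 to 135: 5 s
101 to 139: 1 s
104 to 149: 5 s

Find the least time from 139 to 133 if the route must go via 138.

Best 139 to 138: 139 → 145 → 138 costing 17
Best 138 to 133: 138 → 133 costing 7
Total via 138: 17 + 7 = 24 s.

24 s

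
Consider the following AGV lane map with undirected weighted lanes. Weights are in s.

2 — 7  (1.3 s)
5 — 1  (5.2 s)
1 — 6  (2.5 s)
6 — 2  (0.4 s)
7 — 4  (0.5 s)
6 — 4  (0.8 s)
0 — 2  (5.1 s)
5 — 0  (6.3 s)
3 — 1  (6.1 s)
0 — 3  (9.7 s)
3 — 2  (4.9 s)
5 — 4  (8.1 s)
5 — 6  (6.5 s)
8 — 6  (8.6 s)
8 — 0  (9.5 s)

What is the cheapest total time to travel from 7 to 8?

Running Dijkstra from 7:
7: 0
4: 0.5  (via 7)
2: 1.3  (via 7)
6: 1.3  (via 4)
1: 3.8  (via 6)
3: 6.2  (via 2)
0: 6.4  (via 2)
5: 7.8  (via 6)
8: 9.9  (via 6)
Shortest route: 7–4–6–8 = 9.9 s.

9.9 s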